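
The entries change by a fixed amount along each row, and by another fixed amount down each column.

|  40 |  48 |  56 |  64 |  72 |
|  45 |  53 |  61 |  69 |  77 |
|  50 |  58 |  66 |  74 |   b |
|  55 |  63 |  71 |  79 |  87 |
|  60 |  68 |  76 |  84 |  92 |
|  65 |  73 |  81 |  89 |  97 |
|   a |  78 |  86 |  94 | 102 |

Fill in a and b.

Along each row the entries change by 8 per step; down each column they change by 5.
Row 7: from 78 at column 2, stepping by 8 to column 1 gives 70.
Row 3: from 50 at column 1, stepping by 8 to column 5 gives 82.

a = 70, b = 82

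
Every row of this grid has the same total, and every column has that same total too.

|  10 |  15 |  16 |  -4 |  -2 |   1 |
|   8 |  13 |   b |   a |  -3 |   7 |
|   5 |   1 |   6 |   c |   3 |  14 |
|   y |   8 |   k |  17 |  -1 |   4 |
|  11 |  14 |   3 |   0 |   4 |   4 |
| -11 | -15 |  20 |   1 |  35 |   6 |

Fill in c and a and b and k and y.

c = 7, a = 15, b = -4, k = -5, y = 13

Rows 1 and 5 both sum to 36, so that's the common total.
Column 1 has 10 + 8 + 5 + 11 − 11 = 23; the blank must be 36 − 23 = 13.
Row 3 has 5 + 1 + 6 + 3 + 14 = 29; the blank must be 36 − 29 = 7.
Row 4 has 13 + 8 + 17 − 1 + 4 = 41; the blank must be 36 − 41 = -5.
Column 3 has 16 + 6 − 5 + 3 + 20 = 40; the blank must be 36 − 40 = -4.
Row 2 has 8 + 13 − 4 − 3 + 7 = 21; the blank must be 36 − 21 = 15.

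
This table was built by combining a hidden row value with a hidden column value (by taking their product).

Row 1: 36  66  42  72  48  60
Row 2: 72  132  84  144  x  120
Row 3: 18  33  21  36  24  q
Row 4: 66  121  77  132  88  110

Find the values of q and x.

q = 30, x = 96

Each row is a constant multiple of every other row — this is a multiplication table with the headers hidden.
Row 3 is 33/66 = 1/2 times row 1, so its entry in column 6 is 60 × 1/2 = 30.
Row 2 is 132/66 = 2/1 times row 1, so its entry in column 5 is 48 × 2/1 = 96.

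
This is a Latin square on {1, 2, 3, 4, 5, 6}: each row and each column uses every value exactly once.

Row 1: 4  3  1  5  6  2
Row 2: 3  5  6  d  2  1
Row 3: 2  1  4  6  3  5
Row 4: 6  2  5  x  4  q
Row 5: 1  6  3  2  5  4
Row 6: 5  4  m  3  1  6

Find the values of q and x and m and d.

q = 3, x = 1, m = 2, d = 4

At (row 2, col 4): row 2 already has {1, 2, 3, 5, 6}, so the value is 4.
At (row 4, col 4): column 4 already has {2, 3, 4, 5, 6}, so the value is 1.
At (row 4, col 6): row 4 already has {1, 2, 4, 5, 6}, so the value is 3.
For row 6, column 3: row 6 already has {1, 3, 4, 5, 6}; that leaves 2.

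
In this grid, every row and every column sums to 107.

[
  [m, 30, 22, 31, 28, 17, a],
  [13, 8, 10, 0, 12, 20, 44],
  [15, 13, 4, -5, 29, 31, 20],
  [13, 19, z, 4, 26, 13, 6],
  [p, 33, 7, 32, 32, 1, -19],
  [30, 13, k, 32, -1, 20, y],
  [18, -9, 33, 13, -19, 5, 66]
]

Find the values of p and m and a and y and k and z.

p = 21, m = -3, a = -18, y = 8, k = 5, z = 26

Row 5 has 33 + 7 + 32 + 32 + 1 − 19 = 86; the blank must be 107 − 86 = 21.
Column 1 has 13 + 15 + 13 + 21 + 30 + 18 = 110; the blank must be 107 − 110 = -3.
Row 1 has -3 + 30 + 22 + 31 + 28 + 17 = 125; the blank must be 107 − 125 = -18.
Column 7 has -18 + 44 + 20 + 6 − 19 + 66 = 99; the blank must be 107 − 99 = 8.
Row 4 has 13 + 19 + 4 + 26 + 13 + 6 = 81; the blank must be 107 − 81 = 26.
Row 6 has 30 + 13 + 32 − 1 + 20 + 8 = 102; the blank must be 107 − 102 = 5.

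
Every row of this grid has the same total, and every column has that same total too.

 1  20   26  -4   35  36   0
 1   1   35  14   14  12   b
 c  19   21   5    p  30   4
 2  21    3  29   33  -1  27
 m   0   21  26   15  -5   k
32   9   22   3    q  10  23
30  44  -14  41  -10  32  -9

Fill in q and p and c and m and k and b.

q = 15, p = 12, c = 23, m = 25, k = 32, b = 37

Rows 1 and 4 both sum to 114, so that's the common total.
Row 6 has 32 + 9 + 22 + 3 + 10 + 23 = 99; the blank must be 114 − 99 = 15.
Column 5 has 35 + 14 + 33 + 15 + 15 − 10 = 102; the blank must be 114 − 102 = 12.
Row 3 has 19 + 21 + 5 + 12 + 30 + 4 = 91; the blank must be 114 − 91 = 23.
Column 1 has 1 + 1 + 23 + 2 + 32 + 30 = 89; the blank must be 114 − 89 = 25.
Row 5 has 25 + 0 + 21 + 26 + 15 − 5 = 82; the blank must be 114 − 82 = 32.
Row 2 has 1 + 1 + 35 + 14 + 14 + 12 = 77; the blank must be 114 − 77 = 37.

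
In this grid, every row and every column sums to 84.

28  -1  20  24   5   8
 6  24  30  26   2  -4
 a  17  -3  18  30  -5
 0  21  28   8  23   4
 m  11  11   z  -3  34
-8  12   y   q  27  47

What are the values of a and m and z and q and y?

a = 27, m = 31, z = 0, q = 8, y = -2

Row 3 has 17 − 3 + 18 + 30 − 5 = 57; the blank must be 84 − 57 = 27.
Column 1 has 28 + 6 + 27 + 0 − 8 = 53; the blank must be 84 − 53 = 31.
Row 5 has 31 + 11 + 11 − 3 + 34 = 84; the blank must be 84 − 84 = 0.
Column 4 has 24 + 26 + 18 + 8 + 0 = 76; the blank must be 84 − 76 = 8.
Row 6 has -8 + 12 + 8 + 27 + 47 = 86; the blank must be 84 − 86 = -2.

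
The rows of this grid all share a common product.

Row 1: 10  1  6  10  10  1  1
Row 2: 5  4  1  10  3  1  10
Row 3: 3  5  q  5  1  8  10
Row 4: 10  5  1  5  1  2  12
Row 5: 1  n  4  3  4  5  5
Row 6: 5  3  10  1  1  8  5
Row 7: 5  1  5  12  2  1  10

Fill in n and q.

n = 5, q = 1

Rows 1 and 6 each multiply to 6000, so every row has product 6000.
Row 5: 1×4×3×4×5×5 = 1200, so the missing entry is 6000 ÷ 1200 = 5.
Row 3: 3×5×5×1×8×10 = 6000, so the missing entry is 6000 ÷ 6000 = 1.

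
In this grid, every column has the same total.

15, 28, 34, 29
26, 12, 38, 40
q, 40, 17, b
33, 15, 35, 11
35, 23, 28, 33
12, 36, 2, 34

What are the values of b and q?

b = 7, q = 33

Column 2 sums to 154 and so does column 3; that's the common total.
In column 4 the known cells total 147, leaving 154 − 147 = 7.
In column 1 the known cells total 121, leaving 154 − 121 = 33.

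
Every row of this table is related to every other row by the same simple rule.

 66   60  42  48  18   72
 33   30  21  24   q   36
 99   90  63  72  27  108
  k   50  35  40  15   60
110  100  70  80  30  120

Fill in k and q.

Each row is a constant multiple of every other row — this is a multiplication table with the headers hidden.
Row 4 is 35/42 = 5/6 times row 1, so its entry in column 1 is 66 × 5/6 = 55.
Row 2 is 21/42 = 1/2 times row 1, so its entry in column 5 is 18 × 1/2 = 9.

k = 55, q = 9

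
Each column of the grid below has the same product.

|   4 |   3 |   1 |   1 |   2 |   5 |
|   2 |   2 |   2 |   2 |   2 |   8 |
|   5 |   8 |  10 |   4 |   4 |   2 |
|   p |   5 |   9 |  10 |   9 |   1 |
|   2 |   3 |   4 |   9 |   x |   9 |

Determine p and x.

Columns 2 and 3 each multiply to 720, so every column has product 720.
Column 1: 4×2×5×2 = 80, so the missing entry is 720 ÷ 80 = 9.
Column 5: 2×2×4×9 = 144, so the missing entry is 720 ÷ 144 = 5.

p = 9, x = 5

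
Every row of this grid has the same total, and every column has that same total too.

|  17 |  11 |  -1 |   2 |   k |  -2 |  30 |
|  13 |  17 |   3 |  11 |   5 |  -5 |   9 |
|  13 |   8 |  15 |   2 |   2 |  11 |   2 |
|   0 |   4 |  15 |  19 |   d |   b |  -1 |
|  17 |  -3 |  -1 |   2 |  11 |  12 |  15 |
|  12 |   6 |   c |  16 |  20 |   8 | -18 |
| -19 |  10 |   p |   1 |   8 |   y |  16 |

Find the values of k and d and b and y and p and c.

k = -4, d = 11, b = 5, y = 24, p = 13, c = 9

Rows 2 and 3 both sum to 53, so that's the common total.
Row 1 has 17 + 11 − 1 + 2 − 2 + 30 = 57; the blank must be 53 − 57 = -4.
Column 5 has -4 + 5 + 2 + 11 + 20 + 8 = 42; the blank must be 53 − 42 = 11.
Row 4 has 0 + 4 + 15 + 19 + 11 − 1 = 48; the blank must be 53 − 48 = 5.
Column 6 has -2 − 5 + 11 + 5 + 12 + 8 = 29; the blank must be 53 − 29 = 24.
Row 7 has -19 + 10 + 1 + 8 + 24 + 16 = 40; the blank must be 53 − 40 = 13.
Row 6 has 12 + 6 + 16 + 20 + 8 − 18 = 44; the blank must be 53 − 44 = 9.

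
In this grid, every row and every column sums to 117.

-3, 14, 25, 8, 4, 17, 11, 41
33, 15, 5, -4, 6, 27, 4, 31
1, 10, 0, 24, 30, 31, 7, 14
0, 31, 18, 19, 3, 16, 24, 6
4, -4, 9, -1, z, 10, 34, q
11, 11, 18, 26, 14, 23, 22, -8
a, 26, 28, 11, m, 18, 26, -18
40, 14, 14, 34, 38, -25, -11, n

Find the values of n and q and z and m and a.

n = 13, q = 38, z = 27, m = -5, a = 31

The known cells in row 8 total 104, leaving 117 − 104 = 13 for the blank.
The known cells in column 1 total 86, leaving 117 − 86 = 31 for the blank.
The known cells in row 7 total 122, leaving 117 − 122 = -5 for the blank.
The known cells in column 5 total 90, leaving 117 − 90 = 27 for the blank.
The known cells in row 5 total 79, leaving 117 − 79 = 38 for the blank.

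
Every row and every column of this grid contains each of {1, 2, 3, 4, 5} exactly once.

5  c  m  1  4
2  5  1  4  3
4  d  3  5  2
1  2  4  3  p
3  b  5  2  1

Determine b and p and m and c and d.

At (row 3, col 2): row 3 already has {2, 3, 4, 5}, so the value is 1.
At (row 4, col 5): row 4 already has {1, 2, 3, 4}, so the value is 5.
Cell (1,3): column 3 already has {1, 3, 4, 5} → 2.
For row 1, column 2: row 1 already has {1, 2, 4, 5}; that leaves 3.
At (row 5, col 2): row 5 already has {1, 2, 3, 5}, so the value is 4.

b = 4, p = 5, m = 2, c = 3, d = 1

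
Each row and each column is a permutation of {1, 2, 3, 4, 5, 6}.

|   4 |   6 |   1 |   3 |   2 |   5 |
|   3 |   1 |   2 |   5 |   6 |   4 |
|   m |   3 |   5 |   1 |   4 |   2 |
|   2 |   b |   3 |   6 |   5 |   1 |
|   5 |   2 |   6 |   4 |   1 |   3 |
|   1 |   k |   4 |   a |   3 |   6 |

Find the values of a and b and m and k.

For row 6, column 4: column 4 already has {1, 3, 4, 5, 6}; that leaves 2.
Cell (4,2): row 4 already has {1, 2, 3, 5, 6} → 4.
Cell (3,1): row 3 already has {1, 2, 3, 4, 5} → 6.
At (row 6, col 2): row 6 already has {1, 2, 3, 4, 6}, so the value is 5.

a = 2, b = 4, m = 6, k = 5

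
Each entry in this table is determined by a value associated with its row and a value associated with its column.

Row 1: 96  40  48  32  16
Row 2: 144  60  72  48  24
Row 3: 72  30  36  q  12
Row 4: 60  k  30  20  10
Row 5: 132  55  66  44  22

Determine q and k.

q = 24, k = 25

Each row is a constant multiple of every other row — this is a multiplication table with the headers hidden.
Row 3 is 12/16 = 3/4 times row 1, so its entry in column 4 is 32 × 3/4 = 24.
Row 4 is 10/16 = 5/8 times row 1, so its entry in column 2 is 40 × 5/8 = 25.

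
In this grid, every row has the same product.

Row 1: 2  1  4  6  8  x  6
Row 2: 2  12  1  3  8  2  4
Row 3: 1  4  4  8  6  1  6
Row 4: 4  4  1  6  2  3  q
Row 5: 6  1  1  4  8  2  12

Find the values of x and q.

x = 2, q = 8

Rows 2 and 5 each multiply to 4608, so every row has product 4608.
Row 1: 2×1×4×6×8×6 = 2304, so the missing entry is 4608 ÷ 2304 = 2.
Row 4: 4×4×1×6×2×3 = 576, so the missing entry is 4608 ÷ 576 = 8.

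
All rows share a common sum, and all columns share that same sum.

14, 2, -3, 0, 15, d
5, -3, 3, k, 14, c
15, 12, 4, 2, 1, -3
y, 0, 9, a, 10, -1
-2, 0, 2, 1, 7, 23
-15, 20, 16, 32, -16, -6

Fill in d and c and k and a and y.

d = 3, c = 15, k = -3, a = -1, y = 14

Rows 3 and 5 both sum to 31, so that's the common total.
Column 1 has 14 + 5 + 15 − 2 − 15 = 17; the blank must be 31 − 17 = 14.
Row 4 has 14 + 0 + 9 + 10 − 1 = 32; the blank must be 31 − 32 = -1.
Row 1 has 14 + 2 − 3 + 0 + 15 = 28; the blank must be 31 − 28 = 3.
Column 6 has 3 − 3 − 1 + 23 − 6 = 16; the blank must be 31 − 16 = 15.
Row 2 has 5 − 3 + 3 + 14 + 15 = 34; the blank must be 31 − 34 = -3.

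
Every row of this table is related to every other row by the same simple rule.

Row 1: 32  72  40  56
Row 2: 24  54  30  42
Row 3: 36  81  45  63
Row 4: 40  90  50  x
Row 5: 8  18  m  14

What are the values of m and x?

m = 10, x = 70

Each row is a constant multiple of every other row — this is a multiplication table with the headers hidden.
Row 5 is 18/72 = 1/4 times row 1, so its entry in column 3 is 40 × 1/4 = 10.
Row 4 is 90/72 = 5/4 times row 1, so its entry in column 4 is 56 × 5/4 = 70.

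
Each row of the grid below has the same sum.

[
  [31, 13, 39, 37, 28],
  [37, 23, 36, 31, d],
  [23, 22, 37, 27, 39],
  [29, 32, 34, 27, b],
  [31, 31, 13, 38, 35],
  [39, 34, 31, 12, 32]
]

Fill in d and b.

d = 21, b = 26

The complete rows each total 148.
Row 2 is missing 148 − 127 = 21 (since 37 + 23 + 36 + 31 = 127).
Row 4 is missing 148 − 122 = 26 (since 29 + 32 + 34 + 27 = 122).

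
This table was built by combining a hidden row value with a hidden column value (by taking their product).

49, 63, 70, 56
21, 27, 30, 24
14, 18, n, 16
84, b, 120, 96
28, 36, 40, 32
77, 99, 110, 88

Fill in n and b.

Each row is a constant multiple of every other row — this is a multiplication table with the headers hidden.
Row 3 is 14/49 = 2/7 times row 1, so its entry in column 3 is 70 × 2/7 = 20.
Row 4 is 84/49 = 12/7 times row 1, so its entry in column 2 is 63 × 12/7 = 108.

n = 20, b = 108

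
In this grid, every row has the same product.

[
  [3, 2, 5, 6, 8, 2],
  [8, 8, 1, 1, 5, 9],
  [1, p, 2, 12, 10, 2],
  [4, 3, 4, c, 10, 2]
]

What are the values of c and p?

Rows 1 and 2 each multiply to 2880, so every row has product 2880.
Row 4: 4×3×4×10×2 = 960, so the missing entry is 2880 ÷ 960 = 3.
Row 3: 1×2×12×10×2 = 480, so the missing entry is 2880 ÷ 480 = 6.

c = 3, p = 6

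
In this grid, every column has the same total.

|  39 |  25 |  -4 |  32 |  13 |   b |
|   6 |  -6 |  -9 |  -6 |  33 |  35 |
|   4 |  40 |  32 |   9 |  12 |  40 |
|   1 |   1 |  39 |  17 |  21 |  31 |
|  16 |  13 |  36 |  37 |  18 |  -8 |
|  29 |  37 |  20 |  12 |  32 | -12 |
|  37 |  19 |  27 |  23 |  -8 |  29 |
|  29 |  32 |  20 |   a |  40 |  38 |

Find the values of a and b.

Columns 2 and 3 both add up to 161, so every column sums to 161.
Column 4: 32 − 6 + 9 + 17 + 37 + 12 + 23 = 124, so the missing entry is 161 − 124 = 37.
Column 6: 35 + 40 + 31 − 8 − 12 + 29 + 38 = 153, so the missing entry is 161 − 153 = 8.

a = 37, b = 8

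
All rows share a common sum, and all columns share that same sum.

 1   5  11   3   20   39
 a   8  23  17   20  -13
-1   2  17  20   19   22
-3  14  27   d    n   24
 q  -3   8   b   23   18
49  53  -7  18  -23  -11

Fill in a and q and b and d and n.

a = 24, q = 9, b = 24, d = -3, n = 20

Rows 1 and 3 both sum to 79, so that's the common total.
The known cells in column 5 total 59, leaving 79 − 59 = 20 for the blank.
The known cells in row 4 total 82, leaving 79 − 82 = -3 for the blank.
The known cells in column 4 total 55, leaving 79 − 55 = 24 for the blank.
The known cells in row 5 total 70, leaving 79 − 70 = 9 for the blank.
The known cells in row 2 total 55, leaving 79 − 55 = 24 for the blank.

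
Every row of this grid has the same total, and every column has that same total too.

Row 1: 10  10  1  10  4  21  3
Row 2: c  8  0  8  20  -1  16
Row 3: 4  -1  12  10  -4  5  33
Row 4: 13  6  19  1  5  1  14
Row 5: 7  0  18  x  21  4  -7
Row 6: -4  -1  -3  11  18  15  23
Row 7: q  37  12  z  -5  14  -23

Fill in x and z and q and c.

Rows 1 and 3 both sum to 59, so that's the common total.
The known cells in row 2 total 51, leaving 59 − 51 = 8 for the blank.
The known cells in column 1 total 38, leaving 59 − 38 = 21 for the blank.
The known cells in row 7 total 56, leaving 59 − 56 = 3 for the blank.
The known cells in row 5 total 43, leaving 59 − 43 = 16 for the blank.

x = 16, z = 3, q = 21, c = 8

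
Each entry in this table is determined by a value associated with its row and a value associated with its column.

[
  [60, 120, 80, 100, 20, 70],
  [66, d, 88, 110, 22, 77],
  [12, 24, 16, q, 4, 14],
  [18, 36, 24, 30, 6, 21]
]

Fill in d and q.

d = 132, q = 20

Each row is a constant multiple of every other row — this is a multiplication table with the headers hidden.
Row 2 is 88/80 = 11/10 times row 1, so its entry in column 2 is 120 × 11/10 = 132.
Row 3 is 16/80 = 1/5 times row 1, so its entry in column 4 is 100 × 1/5 = 20.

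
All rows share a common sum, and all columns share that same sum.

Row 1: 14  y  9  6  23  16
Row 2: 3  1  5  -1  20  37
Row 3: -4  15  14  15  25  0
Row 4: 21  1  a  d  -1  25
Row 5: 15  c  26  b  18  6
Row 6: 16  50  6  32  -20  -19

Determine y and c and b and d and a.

y = -3, c = 1, b = -1, d = 14, a = 5

Rows 2 and 3 both sum to 65, so that's the common total.
The known cells in row 1 total 68, leaving 65 − 68 = -3 for the blank.
The known cells in column 3 total 60, leaving 65 − 60 = 5 for the blank.
The known cells in row 4 total 51, leaving 65 − 51 = 14 for the blank.
The known cells in column 4 total 66, leaving 65 − 66 = -1 for the blank.
The known cells in row 5 total 64, leaving 65 − 64 = 1 for the blank.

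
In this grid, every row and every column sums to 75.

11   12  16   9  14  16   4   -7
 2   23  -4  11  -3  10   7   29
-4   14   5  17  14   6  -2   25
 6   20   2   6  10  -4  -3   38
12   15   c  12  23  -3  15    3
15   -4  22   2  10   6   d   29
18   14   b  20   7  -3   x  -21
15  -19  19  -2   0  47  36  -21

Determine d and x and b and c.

The known cells in row 6 total 80, leaving 75 − 80 = -5 for the blank.
The known cells in column 7 total 52, leaving 75 − 52 = 23 for the blank.
The known cells in row 7 total 58, leaving 75 − 58 = 17 for the blank.
The known cells in row 5 total 77, leaving 75 − 77 = -2 for the blank.

d = -5, x = 23, b = 17, c = -2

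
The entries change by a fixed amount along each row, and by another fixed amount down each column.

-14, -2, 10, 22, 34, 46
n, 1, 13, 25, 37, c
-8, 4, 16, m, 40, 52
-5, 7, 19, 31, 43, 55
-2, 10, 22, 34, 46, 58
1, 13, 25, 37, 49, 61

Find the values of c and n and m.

c = 49, n = -11, m = 28

Along each row the entries change by 12 per step; down each column they change by 3.
Row 2: from 1 at column 2, stepping by 12 to column 6 gives 49.
Row 2: from 1 at column 2, stepping by 12 to column 1 gives -11.
Row 3: from -8 at column 1, stepping by 12 to column 4 gives 28.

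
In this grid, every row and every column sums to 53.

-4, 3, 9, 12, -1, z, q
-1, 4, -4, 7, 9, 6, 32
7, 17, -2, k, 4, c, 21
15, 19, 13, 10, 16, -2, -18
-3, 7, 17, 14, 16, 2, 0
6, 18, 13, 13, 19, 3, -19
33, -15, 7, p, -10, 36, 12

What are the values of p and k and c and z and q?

Column 7 has 32 + 21 − 18 + 0 − 19 + 12 = 28; the blank must be 53 − 28 = 25.
Row 1 has -4 + 3 + 9 + 12 − 1 + 25 = 44; the blank must be 53 − 44 = 9.
Column 6 has 9 + 6 − 2 + 2 + 3 + 36 = 54; the blank must be 53 − 54 = -1.
Row 3 has 7 + 17 − 2 + 4 − 1 + 21 = 46; the blank must be 53 − 46 = 7.
Row 7 has 33 − 15 + 7 − 10 + 36 + 12 = 63; the blank must be 53 − 63 = -10.

p = -10, k = 7, c = -1, z = 9, q = 25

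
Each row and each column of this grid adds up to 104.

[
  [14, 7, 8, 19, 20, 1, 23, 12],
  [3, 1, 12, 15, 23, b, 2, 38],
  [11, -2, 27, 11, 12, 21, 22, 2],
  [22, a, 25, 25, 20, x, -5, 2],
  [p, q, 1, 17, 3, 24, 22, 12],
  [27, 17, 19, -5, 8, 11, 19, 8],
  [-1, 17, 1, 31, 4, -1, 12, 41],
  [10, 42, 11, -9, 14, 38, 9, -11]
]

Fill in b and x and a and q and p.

Column 1: 14 + 3 + 11 + 22 + 27 − 1 + 10 = 86, so its missing entry is 104 − 86 = 18.
Row 2: 3 + 1 + 12 + 15 + 23 + 2 + 38 = 94, so its missing entry is 104 − 94 = 10.
Row 5: 18 + 1 + 17 + 3 + 24 + 22 + 12 = 97, so its missing entry is 104 − 97 = 7.
Column 2: 7 + 1 − 2 + 7 + 17 + 17 + 42 = 89, so its missing entry is 104 − 89 = 15.
Row 4: 22 + 15 + 25 + 25 + 20 − 5 + 2 = 104, so its missing entry is 104 − 104 = 0.

b = 10, x = 0, a = 15, q = 7, p = 18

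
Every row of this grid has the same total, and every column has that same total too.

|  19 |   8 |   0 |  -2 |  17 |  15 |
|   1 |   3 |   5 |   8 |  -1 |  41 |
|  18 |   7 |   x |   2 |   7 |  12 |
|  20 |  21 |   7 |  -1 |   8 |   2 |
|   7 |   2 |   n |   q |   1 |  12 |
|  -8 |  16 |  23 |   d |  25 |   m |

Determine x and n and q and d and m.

x = 11, n = 11, q = 24, d = 26, m = -25

Rows 1 and 2 both sum to 57, so that's the common total.
Column 6 has 15 + 41 + 12 + 2 + 12 = 82; the blank must be 57 − 82 = -25.
Row 3 has 18 + 7 + 2 + 7 + 12 = 46; the blank must be 57 − 46 = 11.
Column 3 has 0 + 5 + 11 + 7 + 23 = 46; the blank must be 57 − 46 = 11.
Row 5 has 7 + 2 + 11 + 1 + 12 = 33; the blank must be 57 − 33 = 24.
Row 6 has -8 + 16 + 23 + 25 − 25 = 31; the blank must be 57 − 31 = 26.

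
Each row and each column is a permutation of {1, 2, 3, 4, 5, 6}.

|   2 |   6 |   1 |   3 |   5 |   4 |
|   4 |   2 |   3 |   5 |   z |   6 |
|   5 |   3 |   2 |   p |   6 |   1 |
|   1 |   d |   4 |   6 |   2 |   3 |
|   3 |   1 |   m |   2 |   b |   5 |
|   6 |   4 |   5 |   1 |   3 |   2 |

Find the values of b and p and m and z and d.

b = 4, p = 4, m = 6, z = 1, d = 5

For row 4, column 2: row 4 already has {1, 2, 3, 4, 6}; that leaves 5.
At (row 5, col 3): column 3 already has {1, 2, 3, 4, 5}, so the value is 6.
At (row 5, col 5): row 5 already has {1, 2, 3, 5, 6}, so the value is 4.
Cell (2,5): row 2 already has {2, 3, 4, 5, 6} → 1.
At (row 3, col 4): row 3 already has {1, 2, 3, 5, 6}, so the value is 4.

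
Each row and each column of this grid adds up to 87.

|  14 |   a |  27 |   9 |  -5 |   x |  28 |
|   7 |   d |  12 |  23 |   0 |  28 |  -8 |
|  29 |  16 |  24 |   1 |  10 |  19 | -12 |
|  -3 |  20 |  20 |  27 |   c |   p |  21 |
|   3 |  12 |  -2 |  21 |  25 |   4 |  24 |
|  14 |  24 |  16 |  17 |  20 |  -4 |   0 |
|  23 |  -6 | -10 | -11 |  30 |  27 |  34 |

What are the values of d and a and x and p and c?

d = 25, a = -4, x = 18, p = -5, c = 7

Column 5: -5 + 0 + 10 + 25 + 20 + 30 = 80, so its missing entry is 87 − 80 = 7.
Row 2: 7 + 12 + 23 + 0 + 28 − 8 = 62, so its missing entry is 87 − 62 = 25.
Column 2: 25 + 16 + 20 + 12 + 24 − 6 = 91, so its missing entry is 87 − 91 = -4.
Row 1: 14 − 4 + 27 + 9 − 5 + 28 = 69, so its missing entry is 87 − 69 = 18.
Row 4: -3 + 20 + 20 + 27 + 7 + 21 = 92, so its missing entry is 87 − 92 = -5.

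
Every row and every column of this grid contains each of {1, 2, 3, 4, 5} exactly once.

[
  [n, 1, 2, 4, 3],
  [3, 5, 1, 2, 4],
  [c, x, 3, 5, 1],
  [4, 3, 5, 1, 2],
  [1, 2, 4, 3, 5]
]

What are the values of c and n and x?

c = 2, n = 5, x = 4

For row 3, column 2: column 2 already has {1, 2, 3, 5}; that leaves 4.
Cell (3,1): row 3 already has {1, 3, 4, 5} → 2.
At (row 1, col 1): row 1 already has {1, 2, 3, 4}, so the value is 5.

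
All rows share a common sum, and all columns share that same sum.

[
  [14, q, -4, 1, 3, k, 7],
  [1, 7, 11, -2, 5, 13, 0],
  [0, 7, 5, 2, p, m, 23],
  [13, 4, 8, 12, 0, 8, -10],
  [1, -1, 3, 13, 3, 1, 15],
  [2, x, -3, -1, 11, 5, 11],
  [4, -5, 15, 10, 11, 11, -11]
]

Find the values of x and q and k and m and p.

Rows 2 and 4 both sum to 35, so that's the common total.
Column 5: 3 + 5 + 0 + 3 + 11 + 11 = 33, so its missing entry is 35 − 33 = 2.
Row 6: 2 − 3 − 1 + 11 + 5 + 11 = 25, so its missing entry is 35 − 25 = 10.
Column 2: 7 + 7 + 4 − 1 + 10 − 5 = 22, so its missing entry is 35 − 22 = 13.
Row 1: 14 + 13 − 4 + 1 + 3 + 7 = 34, so its missing entry is 35 − 34 = 1.
Row 3: 0 + 7 + 5 + 2 + 2 + 23 = 39, so its missing entry is 35 − 39 = -4.

x = 10, q = 13, k = 1, m = -4, p = 2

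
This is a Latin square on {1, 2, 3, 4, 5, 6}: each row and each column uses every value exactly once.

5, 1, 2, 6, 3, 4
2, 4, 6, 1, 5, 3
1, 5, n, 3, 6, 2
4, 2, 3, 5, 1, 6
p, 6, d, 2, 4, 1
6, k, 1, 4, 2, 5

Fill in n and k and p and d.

Cell (5,1): column 1 already has {1, 2, 4, 5, 6} → 3.
At (row 6, col 2): row 6 already has {1, 2, 4, 5, 6}, so the value is 3.
Cell (5,3): row 5 already has {1, 2, 3, 4, 6} → 5.
At (row 3, col 3): row 3 already has {1, 2, 3, 5, 6}, so the value is 4.

n = 4, k = 3, p = 3, d = 5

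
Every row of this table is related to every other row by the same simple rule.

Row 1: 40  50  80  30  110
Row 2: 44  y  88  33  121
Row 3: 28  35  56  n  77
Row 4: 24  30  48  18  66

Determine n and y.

n = 21, y = 55

Each row is a constant multiple of every other row — this is a multiplication table with the headers hidden.
Row 3 is 56/80 = 7/10 times row 1, so its entry in column 4 is 30 × 7/10 = 21.
Row 2 is 88/80 = 11/10 times row 1, so its entry in column 2 is 50 × 11/10 = 55.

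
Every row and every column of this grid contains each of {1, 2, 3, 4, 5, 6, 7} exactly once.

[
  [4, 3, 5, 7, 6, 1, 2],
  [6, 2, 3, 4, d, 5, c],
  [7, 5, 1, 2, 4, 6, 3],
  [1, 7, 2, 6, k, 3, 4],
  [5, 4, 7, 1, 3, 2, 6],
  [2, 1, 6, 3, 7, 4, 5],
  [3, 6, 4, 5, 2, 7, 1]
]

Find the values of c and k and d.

Cell (2,7): column 7 already has {1, 2, 3, 4, 5, 6} → 7.
Cell (4,5): row 4 already has {1, 2, 3, 4, 6, 7} → 5.
At (row 2, col 5): row 2 already has {2, 3, 4, 5, 6, 7}, so the value is 1.

c = 7, k = 5, d = 1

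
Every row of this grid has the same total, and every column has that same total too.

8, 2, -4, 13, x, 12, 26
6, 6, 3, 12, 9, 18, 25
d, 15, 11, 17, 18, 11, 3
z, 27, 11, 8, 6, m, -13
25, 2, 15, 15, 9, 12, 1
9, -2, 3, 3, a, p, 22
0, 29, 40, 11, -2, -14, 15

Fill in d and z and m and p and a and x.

Rows 2 and 5 both sum to 79, so that's the common total.
Row 1 has 8 + 2 − 4 + 13 + 12 + 26 = 57; the blank must be 79 − 57 = 22.
Column 5 has 22 + 9 + 18 + 6 + 9 − 2 = 62; the blank must be 79 − 62 = 17.
Row 6 has 9 − 2 + 3 + 3 + 17 + 22 = 52; the blank must be 79 − 52 = 27.
Row 3 has 15 + 11 + 17 + 18 + 11 + 3 = 75; the blank must be 79 − 75 = 4.
Column 1 has 8 + 6 + 4 + 25 + 9 + 0 = 52; the blank must be 79 − 52 = 27.
Row 4 has 27 + 27 + 11 + 8 + 6 − 13 = 66; the blank must be 79 − 66 = 13.

d = 4, z = 27, m = 13, p = 27, a = 17, x = 22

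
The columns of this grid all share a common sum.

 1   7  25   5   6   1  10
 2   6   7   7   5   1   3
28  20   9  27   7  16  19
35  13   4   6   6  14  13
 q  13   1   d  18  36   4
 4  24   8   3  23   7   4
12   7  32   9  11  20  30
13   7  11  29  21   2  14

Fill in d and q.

d = 11, q = 2

The complete columns each total 97.
Column 4 is missing 97 − 86 = 11 (since 5 + 7 + 27 + 6 + 3 + 9 + 29 = 86).
Column 1 is missing 97 − 95 = 2 (since 1 + 2 + 28 + 35 + 4 + 12 + 13 = 95).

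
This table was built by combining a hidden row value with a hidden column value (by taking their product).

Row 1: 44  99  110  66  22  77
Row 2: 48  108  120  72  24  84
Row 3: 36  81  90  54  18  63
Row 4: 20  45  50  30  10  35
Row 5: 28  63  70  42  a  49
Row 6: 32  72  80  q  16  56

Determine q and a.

q = 48, a = 14

Each row is a constant multiple of every other row — this is a multiplication table with the headers hidden.
Row 6 is 80/110 = 8/11 times row 1, so its entry in column 4 is 66 × 8/11 = 48.
Row 5 is 70/110 = 7/11 times row 1, so its entry in column 5 is 22 × 7/11 = 14.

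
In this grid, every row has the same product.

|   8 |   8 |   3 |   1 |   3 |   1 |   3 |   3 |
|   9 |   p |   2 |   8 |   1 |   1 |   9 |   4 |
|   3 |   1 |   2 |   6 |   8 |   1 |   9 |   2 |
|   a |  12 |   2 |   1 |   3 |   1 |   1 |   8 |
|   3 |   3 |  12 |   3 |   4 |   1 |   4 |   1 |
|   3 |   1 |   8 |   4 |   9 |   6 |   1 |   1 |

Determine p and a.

Rows 5 and 6 each multiply to 5184, so every row has product 5184.
Row 2: 9×2×8×1×1×9×4 = 5184, so the missing entry is 5184 ÷ 5184 = 1.
Row 4: 12×2×1×3×1×1×8 = 576, so the missing entry is 5184 ÷ 576 = 9.

p = 1, a = 9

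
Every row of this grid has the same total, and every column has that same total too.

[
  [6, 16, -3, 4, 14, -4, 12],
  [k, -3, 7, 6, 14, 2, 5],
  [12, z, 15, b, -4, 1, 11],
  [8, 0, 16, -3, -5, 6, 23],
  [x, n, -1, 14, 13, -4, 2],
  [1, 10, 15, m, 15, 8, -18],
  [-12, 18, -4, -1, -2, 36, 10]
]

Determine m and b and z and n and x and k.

Rows 1 and 4 both sum to 45, so that's the common total.
Row 2: -3 + 7 + 6 + 14 + 2 + 5 = 31, so its missing entry is 45 − 31 = 14.
Column 1: 6 + 14 + 12 + 8 + 1 − 12 = 29, so its missing entry is 45 − 29 = 16.
Row 6: 1 + 10 + 15 + 15 + 8 − 18 = 31, so its missing entry is 45 − 31 = 14.
Column 4: 4 + 6 − 3 + 14 + 14 − 1 = 34, so its missing entry is 45 − 34 = 11.
Row 3: 12 + 15 + 11 − 4 + 1 + 11 = 46, so its missing entry is 45 − 46 = -1.
Row 5: 16 − 1 + 14 + 13 − 4 + 2 = 40, so its missing entry is 45 − 40 = 5.

m = 14, b = 11, z = -1, n = 5, x = 16, k = 14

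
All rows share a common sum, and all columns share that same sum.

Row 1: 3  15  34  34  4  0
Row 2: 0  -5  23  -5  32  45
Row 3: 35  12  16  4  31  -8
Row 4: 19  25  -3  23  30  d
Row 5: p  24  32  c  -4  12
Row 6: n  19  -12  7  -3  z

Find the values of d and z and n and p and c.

d = -4, z = 45, n = 34, p = -1, c = 27

Rows 1 and 2 both sum to 90, so that's the common total.
Column 4 has 34 − 5 + 4 + 23 + 7 = 63; the blank must be 90 − 63 = 27.
Row 5 has 24 + 32 + 27 − 4 + 12 = 91; the blank must be 90 − 91 = -1.
Column 1 has 3 + 0 + 35 + 19 − 1 = 56; the blank must be 90 − 56 = 34.
Row 6 has 34 + 19 − 12 + 7 − 3 = 45; the blank must be 90 − 45 = 45.
Row 4 has 19 + 25 − 3 + 23 + 30 = 94; the blank must be 90 − 94 = -4.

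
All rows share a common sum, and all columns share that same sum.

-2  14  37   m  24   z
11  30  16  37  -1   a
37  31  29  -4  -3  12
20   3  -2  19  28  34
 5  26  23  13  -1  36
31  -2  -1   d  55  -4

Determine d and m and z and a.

d = 23, m = 14, z = 15, a = 9

Rows 3 and 4 both sum to 102, so that's the common total.
Row 6 has 31 − 2 − 1 + 55 − 4 = 79; the blank must be 102 − 79 = 23.
Column 4 has 37 − 4 + 19 + 13 + 23 = 88; the blank must be 102 − 88 = 14.
Row 1 has -2 + 14 + 37 + 14 + 24 = 87; the blank must be 102 − 87 = 15.
Row 2 has 11 + 30 + 16 + 37 − 1 = 93; the blank must be 102 − 93 = 9.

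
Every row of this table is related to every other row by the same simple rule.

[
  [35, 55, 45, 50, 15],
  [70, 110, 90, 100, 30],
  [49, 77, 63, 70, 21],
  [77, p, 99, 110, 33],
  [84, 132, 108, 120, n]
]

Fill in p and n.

Each row is a constant multiple of every other row — this is a multiplication table with the headers hidden.
Row 4 is 110/50 = 11/5 times row 1, so its entry in column 2 is 55 × 11/5 = 121.
Row 5 is 120/50 = 12/5 times row 1, so its entry in column 5 is 15 × 12/5 = 36.

p = 121, n = 36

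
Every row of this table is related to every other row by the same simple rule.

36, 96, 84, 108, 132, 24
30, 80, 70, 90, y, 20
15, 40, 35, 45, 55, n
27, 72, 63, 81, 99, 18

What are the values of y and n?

y = 110, n = 10

Each row is a constant multiple of every other row — this is a multiplication table with the headers hidden.
Row 2 is 30/36 = 5/6 times row 1, so its entry in column 5 is 132 × 5/6 = 110.
Row 3 is 15/36 = 5/12 times row 1, so its entry in column 6 is 24 × 5/12 = 10.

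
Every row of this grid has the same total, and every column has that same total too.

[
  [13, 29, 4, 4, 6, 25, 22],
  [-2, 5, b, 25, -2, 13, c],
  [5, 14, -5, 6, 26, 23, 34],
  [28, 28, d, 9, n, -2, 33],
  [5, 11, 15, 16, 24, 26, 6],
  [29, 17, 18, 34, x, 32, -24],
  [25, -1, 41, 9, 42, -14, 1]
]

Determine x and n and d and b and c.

Rows 1 and 3 both sum to 103, so that's the common total.
Row 6 has 29 + 17 + 18 + 34 + 32 − 24 = 106; the blank must be 103 − 106 = -3.
Column 5 has 6 − 2 + 26 + 24 − 3 + 42 = 93; the blank must be 103 − 93 = 10.
Column 7 has 22 + 34 + 33 + 6 − 24 + 1 = 72; the blank must be 103 − 72 = 31.
Row 2 has -2 + 5 + 25 − 2 + 13 + 31 = 70; the blank must be 103 − 70 = 33.
Row 4 has 28 + 28 + 9 + 10 − 2 + 33 = 106; the blank must be 103 − 106 = -3.

x = -3, n = 10, d = -3, b = 33, c = 31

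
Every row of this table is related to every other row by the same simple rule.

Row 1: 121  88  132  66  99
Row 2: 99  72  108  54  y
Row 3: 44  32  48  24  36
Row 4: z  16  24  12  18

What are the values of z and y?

Each row is a constant multiple of every other row — this is a multiplication table with the headers hidden.
Row 4 is 24/132 = 2/11 times row 1, so its entry in column 1 is 121 × 2/11 = 22.
Row 2 is 108/132 = 9/11 times row 1, so its entry in column 5 is 99 × 9/11 = 81.

z = 22, y = 81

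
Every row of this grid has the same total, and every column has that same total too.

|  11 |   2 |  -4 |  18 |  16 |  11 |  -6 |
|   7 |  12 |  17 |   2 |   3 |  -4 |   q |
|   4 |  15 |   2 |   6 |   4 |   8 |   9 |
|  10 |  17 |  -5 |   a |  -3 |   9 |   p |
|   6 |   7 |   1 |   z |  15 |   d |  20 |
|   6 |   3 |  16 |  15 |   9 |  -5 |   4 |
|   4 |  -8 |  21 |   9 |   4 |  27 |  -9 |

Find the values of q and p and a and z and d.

Rows 1 and 3 both sum to 48, so that's the common total.
Column 6: 11 − 4 + 8 + 9 − 5 + 27 = 46, so its missing entry is 48 − 46 = 2.
Row 5: 6 + 7 + 1 + 15 + 2 + 20 = 51, so its missing entry is 48 − 51 = -3.
Column 4: 18 + 2 + 6 − 3 + 15 + 9 = 47, so its missing entry is 48 − 47 = 1.
Row 4: 10 + 17 − 5 + 1 − 3 + 9 = 29, so its missing entry is 48 − 29 = 19.
Row 2: 7 + 12 + 17 + 2 + 3 − 4 = 37, so its missing entry is 48 − 37 = 11.

q = 11, p = 19, a = 1, z = -3, d = 2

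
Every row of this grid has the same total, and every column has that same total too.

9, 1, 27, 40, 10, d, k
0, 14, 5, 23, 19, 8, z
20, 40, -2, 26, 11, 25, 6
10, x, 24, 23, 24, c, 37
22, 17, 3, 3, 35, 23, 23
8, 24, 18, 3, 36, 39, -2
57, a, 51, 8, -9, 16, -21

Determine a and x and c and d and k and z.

a = 24, x = 6, c = 2, d = 13, k = 26, z = 57

Rows 3 and 5 both sum to 126, so that's the common total.
Row 7: 57 + 51 + 8 − 9 + 16 − 21 = 102, so its missing entry is 126 − 102 = 24.
Column 2: 1 + 14 + 40 + 17 + 24 + 24 = 120, so its missing entry is 126 − 120 = 6.
Row 2: 0 + 14 + 5 + 23 + 19 + 8 = 69, so its missing entry is 126 − 69 = 57.
Column 7: 57 + 6 + 37 + 23 − 2 − 21 = 100, so its missing entry is 126 − 100 = 26.
Row 1: 9 + 1 + 27 + 40 + 10 + 26 = 113, so its missing entry is 126 − 113 = 13.
Row 4: 10 + 6 + 24 + 23 + 24 + 37 = 124, so its missing entry is 126 − 124 = 2.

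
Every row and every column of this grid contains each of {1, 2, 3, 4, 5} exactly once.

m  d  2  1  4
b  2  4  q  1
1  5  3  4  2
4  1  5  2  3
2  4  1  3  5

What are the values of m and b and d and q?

For row 1, column 2: column 2 already has {1, 2, 4, 5}; that leaves 3.
At (row 2, col 4): column 4 already has {1, 2, 3, 4}, so the value is 5.
At (row 2, col 1): row 2 already has {1, 2, 4, 5}, so the value is 3.
Cell (1,1): row 1 already has {1, 2, 3, 4} → 5.

m = 5, b = 3, d = 3, q = 5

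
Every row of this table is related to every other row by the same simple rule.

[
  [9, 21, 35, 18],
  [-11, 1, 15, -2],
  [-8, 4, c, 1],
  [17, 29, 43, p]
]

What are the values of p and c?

p = 26, c = 18

The difference between any two rows is the same in every column — this is an addition table with the headers hidden.
Row 4 minus row 1 is 17 − 9 = 8, so its entry in column 4 is 18 + 8 = 26.
Row 3 minus row 1 is -8 − 9 = -17, so its entry in column 3 is 35 + (-17) = 18.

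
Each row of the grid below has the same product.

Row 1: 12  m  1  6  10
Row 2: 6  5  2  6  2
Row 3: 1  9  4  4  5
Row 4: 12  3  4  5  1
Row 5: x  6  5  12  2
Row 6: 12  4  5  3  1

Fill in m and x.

Rows 4 and 6 each multiply to 720, so every row has product 720.
Row 1: 12×1×6×10 = 720, so the missing entry is 720 ÷ 720 = 1.
Row 5: 6×5×12×2 = 720, so the missing entry is 720 ÷ 720 = 1.

m = 1, x = 1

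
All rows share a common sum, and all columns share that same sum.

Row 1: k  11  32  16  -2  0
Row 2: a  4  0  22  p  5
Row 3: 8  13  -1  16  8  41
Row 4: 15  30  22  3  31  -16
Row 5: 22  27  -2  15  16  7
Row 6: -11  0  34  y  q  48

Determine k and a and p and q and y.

Rows 3 and 4 both sum to 85, so that's the common total.
Row 1 has 11 + 32 + 16 − 2 + 0 = 57; the blank must be 85 − 57 = 28.
Column 4 has 16 + 22 + 16 + 3 + 15 = 72; the blank must be 85 − 72 = 13.
Row 6 has -11 + 0 + 34 + 13 + 48 = 84; the blank must be 85 − 84 = 1.
Column 5 has -2 + 8 + 31 + 16 + 1 = 54; the blank must be 85 − 54 = 31.
Row 2 has 4 + 0 + 22 + 31 + 5 = 62; the blank must be 85 − 62 = 23.

k = 28, a = 23, p = 31, q = 1, y = 13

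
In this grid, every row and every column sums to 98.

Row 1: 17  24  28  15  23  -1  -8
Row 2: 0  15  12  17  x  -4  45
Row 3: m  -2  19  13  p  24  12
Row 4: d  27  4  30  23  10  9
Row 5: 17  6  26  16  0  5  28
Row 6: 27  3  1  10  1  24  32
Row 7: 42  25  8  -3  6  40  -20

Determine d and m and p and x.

Row 2: 0 + 15 + 12 + 17 − 4 + 45 = 85, so its missing entry is 98 − 85 = 13.
Column 5: 23 + 13 + 23 + 0 + 1 + 6 = 66, so its missing entry is 98 − 66 = 32.
Row 3: -2 + 19 + 13 + 32 + 24 + 12 = 98, so its missing entry is 98 − 98 = 0.
Row 4: 27 + 4 + 30 + 23 + 10 + 9 = 103, so its missing entry is 98 − 103 = -5.

d = -5, m = 0, p = 32, x = 13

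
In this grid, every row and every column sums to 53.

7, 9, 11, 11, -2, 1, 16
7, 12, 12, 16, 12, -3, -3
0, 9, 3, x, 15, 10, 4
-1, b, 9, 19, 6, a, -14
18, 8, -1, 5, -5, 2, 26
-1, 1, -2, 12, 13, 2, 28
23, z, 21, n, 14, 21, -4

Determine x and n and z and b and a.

Row 3 has 0 + 9 + 3 + 15 + 10 + 4 = 41; the blank must be 53 − 41 = 12.
Column 4 has 11 + 16 + 12 + 19 + 5 + 12 = 75; the blank must be 53 − 75 = -22.
Row 7 has 23 + 21 − 22 + 14 + 21 − 4 = 53; the blank must be 53 − 53 = 0.
Column 2 has 9 + 12 + 9 + 8 + 1 + 0 = 39; the blank must be 53 − 39 = 14.
Row 4 has -1 + 14 + 9 + 19 + 6 − 14 = 33; the blank must be 53 − 33 = 20.

x = 12, n = -22, z = 0, b = 14, a = 20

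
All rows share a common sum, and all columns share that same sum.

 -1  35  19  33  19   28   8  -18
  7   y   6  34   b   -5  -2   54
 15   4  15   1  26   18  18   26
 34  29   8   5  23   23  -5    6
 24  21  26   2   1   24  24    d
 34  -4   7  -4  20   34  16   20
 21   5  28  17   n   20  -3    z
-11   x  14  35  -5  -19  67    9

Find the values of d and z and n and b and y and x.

Rows 1 and 3 both sum to 123, so that's the common total.
The known cells in row 8 total 90, leaving 123 − 90 = 33 for the blank.
The known cells in column 2 total 123, leaving 123 − 123 = 0 for the blank.
The known cells in row 2 total 94, leaving 123 − 94 = 29 for the blank.
The known cells in column 5 total 113, leaving 123 − 113 = 10 for the blank.
The known cells in row 7 total 98, leaving 123 − 98 = 25 for the blank.
The known cells in row 5 total 122, leaving 123 − 122 = 1 for the blank.

d = 1, z = 25, n = 10, b = 29, y = 0, x = 33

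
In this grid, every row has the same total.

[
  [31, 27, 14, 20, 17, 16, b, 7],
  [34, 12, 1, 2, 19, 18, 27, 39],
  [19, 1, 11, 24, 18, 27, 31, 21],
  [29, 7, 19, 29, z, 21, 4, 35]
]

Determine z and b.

z = 8, b = 20

Row 2 sums to 152 and so does row 3; that's the common total.
In row 4 the known cells total 144, leaving 152 − 144 = 8.
In row 1 the known cells total 132, leaving 152 − 132 = 20.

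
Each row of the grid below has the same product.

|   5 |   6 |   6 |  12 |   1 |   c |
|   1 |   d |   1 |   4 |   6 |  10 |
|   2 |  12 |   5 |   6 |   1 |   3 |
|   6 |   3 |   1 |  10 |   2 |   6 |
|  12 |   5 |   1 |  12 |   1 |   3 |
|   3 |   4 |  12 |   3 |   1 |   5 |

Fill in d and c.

d = 9, c = 1

Rows 5 and 6 each multiply to 2160, so every row has product 2160.
Row 2: 1×1×4×6×10 = 240, so the missing entry is 2160 ÷ 240 = 9.
Row 1: 5×6×6×12×1 = 2160, so the missing entry is 2160 ÷ 2160 = 1.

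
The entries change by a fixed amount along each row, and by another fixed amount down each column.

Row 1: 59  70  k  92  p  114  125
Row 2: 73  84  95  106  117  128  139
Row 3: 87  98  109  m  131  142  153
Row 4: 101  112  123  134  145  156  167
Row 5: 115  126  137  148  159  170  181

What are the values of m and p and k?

m = 120, p = 103, k = 81

Along each row the entries change by 11 per step; down each column they change by 14.
Row 3: from 87 at column 1, stepping by 11 to column 4 gives 120.
Row 1: from 59 at column 1, stepping by 11 to column 5 gives 103.
Row 1: from 59 at column 1, stepping by 11 to column 3 gives 81.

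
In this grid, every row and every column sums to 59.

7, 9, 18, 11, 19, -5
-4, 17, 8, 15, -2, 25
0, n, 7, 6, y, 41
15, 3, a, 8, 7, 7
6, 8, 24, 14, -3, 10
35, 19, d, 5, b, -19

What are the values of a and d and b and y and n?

Column 2 has 9 + 17 + 3 + 8 + 19 = 56; the blank must be 59 − 56 = 3.
Row 3 has 0 + 3 + 7 + 6 + 41 = 57; the blank must be 59 − 57 = 2.
Column 5 has 19 − 2 + 2 + 7 − 3 = 23; the blank must be 59 − 23 = 36.
Row 4 has 15 + 3 + 8 + 7 + 7 = 40; the blank must be 59 − 40 = 19.
Row 6 has 35 + 19 + 5 + 36 − 19 = 76; the blank must be 59 − 76 = -17.

a = 19, d = -17, b = 36, y = 2, n = 3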